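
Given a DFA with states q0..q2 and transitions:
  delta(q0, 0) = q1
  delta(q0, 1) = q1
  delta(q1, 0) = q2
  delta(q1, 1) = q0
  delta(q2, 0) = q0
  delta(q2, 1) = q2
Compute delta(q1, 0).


Looking up transition function:
delta(q1, 0) in the table
Row: q1, Column: 0
Result: q2

q2


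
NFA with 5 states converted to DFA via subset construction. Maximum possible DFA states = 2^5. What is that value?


NFA has 5 states
Subset construction: each DFA state = subset of NFA states
Maximum subsets = 2^5
2^5 = 32

32


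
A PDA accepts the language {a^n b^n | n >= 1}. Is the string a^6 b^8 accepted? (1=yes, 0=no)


Language requires equal numbers of a's and b's
PDA pushes for each 'a', pops for each 'b'
Number of a's = 6
Number of b's = 8
6 != 8 -> Reject

0


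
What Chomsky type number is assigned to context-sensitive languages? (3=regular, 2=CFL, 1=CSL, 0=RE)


Chomsky hierarchy levels:
  Type 3: Regular (DFA/NFA/regex)
  Type 2: Context-free (PDA)
  Type 1: Context-sensitive
  Type 0: Recursively enumerable (TM)
'context-sensitive' corresponds to Type 1

1


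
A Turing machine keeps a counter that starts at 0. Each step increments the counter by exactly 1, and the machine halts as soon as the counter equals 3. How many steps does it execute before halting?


Counter starts at 0. Counting sequence:
  Step 1: counter = 1
  Step 2: counter = 2
  Step 3: counter = 3
Counter reached 3 -> halt
Total steps = 3

3


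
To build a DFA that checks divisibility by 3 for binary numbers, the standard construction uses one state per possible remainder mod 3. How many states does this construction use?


Divisibility by 3 is tracked via the remainder mod 3: 0, 1, ..., 2
The construction assigns one state to each remainder
Number of remainders = 3

3


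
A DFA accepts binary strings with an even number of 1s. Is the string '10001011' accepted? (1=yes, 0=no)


DFA has 2 states: q_even (start, accept=yes) and q_odd
Processing string '10001011' character by character:
  Position 0: read '1', 1-count=1 -> q_odd
  Position 1: read '0', 1-count=1 -> q_odd (no change)
  Position 2: read '0', 1-count=1 -> q_odd (no change)
  Position 3: read '0', 1-count=1 -> q_odd (no change)
  Position 4: read '1', 1-count=2 -> q_even
  Position 5: read '0', 1-count=2 -> q_even (no change)
  Position 6: read '1', 1-count=3 -> q_odd
  Position 7: read '1', 1-count=4 -> q_even
Final state: q_even, total 1s = 4 (even); the DFA requires an even count -> accept

1


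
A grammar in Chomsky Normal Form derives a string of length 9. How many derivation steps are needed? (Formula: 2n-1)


Chomsky Normal Form derivation:
String length n = 9
Each step either:
  - Splits a nonterminal into two (n-1 such steps)
  - Converts a nonterminal to terminal (n such steps)
Total = (n-1) + n = 2n - 1
= 2(9) - 1
= 18 - 1
= 17

17


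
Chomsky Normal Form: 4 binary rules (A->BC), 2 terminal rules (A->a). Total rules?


CNF allows two rule forms:
  A -> BC (binary): 4 rules
  A -> a (terminal): 2 rules
Total = 4 + 2 = 6

6


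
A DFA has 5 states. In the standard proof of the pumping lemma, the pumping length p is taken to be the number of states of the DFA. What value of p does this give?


Pumping lemma for regular languages (standard proof):
Take p = |Q|, the number of DFA states.
Any string of length >= |Q| passes through |Q|+1 states while reading its first |Q| symbols,
so by pigeonhole some state repeats, giving the loop that can be pumped.
Here |Q| = 5
Therefore the proof uses p = 5

5


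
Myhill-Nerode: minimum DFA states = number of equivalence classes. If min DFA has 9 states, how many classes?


Myhill-Nerode theorem:
Number of equivalence classes = number of states in minimal DFA
Minimal DFA states = 9
Therefore equivalence classes = 9

9


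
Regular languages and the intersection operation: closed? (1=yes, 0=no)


Regular languages are closed under all standard operations:
- Union: Yes (product construction)
- Intersection: Yes (product construction)
- Complement: Yes (swap accept/reject)
- Concatenation: Yes (NFA construction)
Operation: intersection -> Closed

1


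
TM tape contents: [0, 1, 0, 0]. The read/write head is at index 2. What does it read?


Tape: [0, 1, 0, 0]
Positions: 0 1 2 3
Values:    0 1 0 0
Head at position 2
tape[2] = 0

0


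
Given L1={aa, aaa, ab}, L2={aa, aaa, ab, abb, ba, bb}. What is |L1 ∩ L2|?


L1 = {aa, aaa, ab}
L2 = {aa, aaa, ab, abb, ba, bb}
Checking each string in L1 against L2:
  'aa': in L2? Yes
  'aaa': in L2? Yes
  'ab': in L2? Yes
Intersection = {aa, aaa, ab}
|L1 ∩ L2| = 3

3


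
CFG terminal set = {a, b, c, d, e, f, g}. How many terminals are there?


Terminal symbols: a, b, c, d, e, f, g
Counting each: a (#1), b (#2), c (#3), d (#4), e (#5), f (#6), g (#7)
Total = 7

7


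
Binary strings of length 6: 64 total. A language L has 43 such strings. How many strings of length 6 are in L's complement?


Alphabet: {0,1}
String length: 6
Total strings of length 6 = 2^6 = 64
Strings in L = 43
Complement = total - |L|
= 64 - 43
= 21

21


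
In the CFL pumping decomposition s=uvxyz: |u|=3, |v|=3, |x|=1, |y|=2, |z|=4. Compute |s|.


|s| = |u| + |v| + |x| + |y| + |z|
= 3 + 3 + 1 + 2 + 4
= 6 + 1 + 6
= 7 + 6
= 13

13


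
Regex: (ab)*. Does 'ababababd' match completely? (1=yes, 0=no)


Pattern: (ab)*
String: 'ababababd'
Pattern requires: zero or more repetitions of 'ab'
Length 9 is odd -> cannot be (ab)* -> no match
Result: 0

0


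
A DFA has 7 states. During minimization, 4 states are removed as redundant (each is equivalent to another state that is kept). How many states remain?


Original DFA: 7 states
Redundant states removed: 4
Minimized states = original - removed
= 7 - 4
= 3

3


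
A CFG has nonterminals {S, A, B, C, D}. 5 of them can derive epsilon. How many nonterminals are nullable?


Nonterminals: {S, A, B, C, D}
A nonterminal is nullable if it can derive epsilon
Counting nullable nonterminals: 5
Total nullable = 5

5


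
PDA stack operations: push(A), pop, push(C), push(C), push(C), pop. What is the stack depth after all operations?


Tracing stack operations:
  push(A) -> stack = [A], depth=1
  pop -> removed A, stack = [], depth=0
  push(C) -> stack = [C], depth=1
  push(C) -> stack = [C,C], depth=2
  push(C) -> stack = [C,C,C], depth=3
  pop -> removed C, stack = [C,C], depth=2
Final depth = 2

2


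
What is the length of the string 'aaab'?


String: 'aaab'
Counting characters:
  'a' appears 3 time(s)
  'b' appears 1 time(s)
Total length = 3 + 1 = 4

4


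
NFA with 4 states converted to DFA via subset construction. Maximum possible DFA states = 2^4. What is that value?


NFA has 4 states
Subset construction: each DFA state = subset of NFA states
Maximum subsets = 2^4
2^4 = 16

16


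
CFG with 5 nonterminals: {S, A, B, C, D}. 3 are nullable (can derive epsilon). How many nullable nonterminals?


Nonterminals: {S, A, B, C, D}
A nonterminal is nullable if it can derive epsilon
Counting nullable nonterminals: 3
Total nullable = 3

3


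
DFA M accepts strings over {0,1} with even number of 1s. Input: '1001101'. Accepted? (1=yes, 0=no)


DFA has 2 states: q_even (start, accept=yes) and q_odd
Processing string '1001101' character by character:
  Position 0: read '1', 1-count=1 -> q_odd
  Position 1: read '0', 1-count=1 -> q_odd (no change)
  Position 2: read '0', 1-count=1 -> q_odd (no change)
  Position 3: read '1', 1-count=2 -> q_even
  Position 4: read '1', 1-count=3 -> q_odd
  Position 5: read '0', 1-count=3 -> q_odd (no change)
  Position 6: read '1', 1-count=4 -> q_even
Final state: q_even, total 1s = 4 (even); the DFA requires an even count -> accept

1


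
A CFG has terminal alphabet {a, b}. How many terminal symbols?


Terminal symbols: a, b
Counting each: a (#1), b (#2)
Total = 2

2


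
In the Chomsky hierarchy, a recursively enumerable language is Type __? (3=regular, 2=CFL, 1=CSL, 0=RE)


Chomsky hierarchy levels:
  Type 3: Regular (DFA/NFA/regex)
  Type 2: Context-free (PDA)
  Type 1: Context-sensitive
  Type 0: Recursively enumerable (TM)
'recursively enumerable' corresponds to Type 0

0


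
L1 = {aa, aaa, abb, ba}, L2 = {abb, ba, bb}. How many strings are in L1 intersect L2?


L1 = {aa, aaa, abb, ba}
L2 = {abb, ba, bb}
Checking each string in L1 against L2:
  'aa': in L2? No
  'aaa': in L2? No
  'abb': in L2? Yes
  'ba': in L2? Yes
Intersection = {abb, ba}
|L1 ∩ L2| = 2

2


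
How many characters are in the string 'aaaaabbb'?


String: 'aaaaabbb'
Counting characters:
  'a' appears 5 time(s)
  'b' appears 3 time(s)
Total length = 5 + 3 = 8

8


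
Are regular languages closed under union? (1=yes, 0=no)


Regular languages are closed under:
- Union (DFA product construction)
- Intersection (DFA product construction)
- Complement (swap accept/reject states)
- Concatenation (NFA construction)
- Kleene star (NFA construction)
union is in this list
Therefore: closed

1


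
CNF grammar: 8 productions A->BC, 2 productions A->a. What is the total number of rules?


CNF allows two rule forms:
  A -> BC (binary): 8 rules
  A -> a (terminal): 2 rules
Total = 8 + 2 = 10

10


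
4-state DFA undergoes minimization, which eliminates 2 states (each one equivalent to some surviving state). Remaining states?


Original DFA: 4 states
Redundant states removed: 2
Minimized states = original - removed
= 4 - 2
= 2

2


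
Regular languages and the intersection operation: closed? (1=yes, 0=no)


Regular languages are closed under all standard operations:
- Union: Yes (product construction)
- Intersection: Yes (product construction)
- Complement: Yes (swap accept/reject)
- Concatenation: Yes (NFA construction)
Operation: intersection -> Closed

1


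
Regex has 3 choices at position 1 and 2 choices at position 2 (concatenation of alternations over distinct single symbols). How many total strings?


First group: 3 alternatives
Second group: 2 alternatives
Concatenation: each choice from group 1 pairs with each from group 2
Total = 3 x 2 = 6

6


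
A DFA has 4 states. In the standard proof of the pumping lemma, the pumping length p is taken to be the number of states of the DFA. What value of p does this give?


Pumping lemma for regular languages (standard proof):
Take p = |Q|, the number of DFA states.
Any string of length >= |Q| passes through |Q|+1 states while reading its first |Q| symbols,
so by pigeonhole some state repeats, giving the loop that can be pumped.
Here |Q| = 4
Therefore the proof uses p = 4

4


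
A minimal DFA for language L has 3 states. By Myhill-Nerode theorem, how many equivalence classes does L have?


Myhill-Nerode theorem:
Number of equivalence classes = number of states in minimal DFA
Minimal DFA states = 3
Therefore equivalence classes = 3

3


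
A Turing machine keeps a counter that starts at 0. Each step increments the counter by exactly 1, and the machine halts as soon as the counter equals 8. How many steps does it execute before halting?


Counter starts at 0. Counting sequence:
  Step 1: counter = 1
  Step 2: counter = 2
  Step 3: counter = 3
  Step 4: counter = 4
  Step 5: counter = 5
  Step 6: counter = 6
  Step 7: counter = 7
  Step 8: counter = 8
Counter reached 8 -> halt
Total steps = 8

8


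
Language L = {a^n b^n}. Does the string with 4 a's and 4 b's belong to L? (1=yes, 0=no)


Language requires equal numbers of a's and b's
PDA pushes for each 'a', pops for each 'b'
Number of a's = 4
Number of b's = 4
4 == 4 -> Accept

1


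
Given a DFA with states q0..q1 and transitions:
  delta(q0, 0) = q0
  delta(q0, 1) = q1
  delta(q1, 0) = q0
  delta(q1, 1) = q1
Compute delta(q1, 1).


Looking up transition function:
delta(q1, 1) in the table
Row: q1, Column: 1
Result: q1

q1


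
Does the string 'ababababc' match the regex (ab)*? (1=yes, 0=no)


Pattern: (ab)*
String: 'ababababc'
Pattern requires: zero or more repetitions of 'ab'
Length 9 is odd -> cannot be (ab)* -> no match
Result: 0

0


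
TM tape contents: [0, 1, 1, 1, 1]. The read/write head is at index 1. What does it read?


Tape: [0, 1, 1, 1, 1]
Positions: 0 1 2 3 4
Values:    0 1 1 1 1
Head at position 1
tape[1] = 1

1


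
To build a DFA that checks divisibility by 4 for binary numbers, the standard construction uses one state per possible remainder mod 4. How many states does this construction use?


Divisibility by 4 is tracked via the remainder mod 4: 0, 1, ..., 3
The construction assigns one state to each remainder
Number of remainders = 4

4


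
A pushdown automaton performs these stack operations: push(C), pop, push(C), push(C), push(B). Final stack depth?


Tracing stack operations:
  push(C) -> stack = [C], depth=1
  pop -> removed C, stack = [], depth=0
  push(C) -> stack = [C], depth=1
  push(C) -> stack = [C,C], depth=2
  push(B) -> stack = [C,C,B], depth=3
Final depth = 3

3


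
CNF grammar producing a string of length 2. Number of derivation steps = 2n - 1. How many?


Chomsky Normal Form derivation:
String length n = 2
Each step either:
  - Splits a nonterminal into two (n-1 such steps)
  - Converts a nonterminal to terminal (n such steps)
Total = (n-1) + n = 2n - 1
= 2(2) - 1
= 4 - 1
= 3

3


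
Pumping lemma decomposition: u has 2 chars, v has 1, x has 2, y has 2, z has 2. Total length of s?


|s| = |u| + |v| + |x| + |y| + |z|
= 2 + 1 + 2 + 2 + 2
= 3 + 2 + 4
= 5 + 4
= 9

9


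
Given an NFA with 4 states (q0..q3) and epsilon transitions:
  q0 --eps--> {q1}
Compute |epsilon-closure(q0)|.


Starting from q0
Initialize closure = {q0}
Follow epsilon from q0 -> add q1
Final closure: {q0, q1}
Size = 2

2


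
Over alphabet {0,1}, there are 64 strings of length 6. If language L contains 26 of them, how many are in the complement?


Alphabet: {0,1}
String length: 6
Total strings of length 6 = 2^6 = 64
Strings in L = 26
Complement = total - |L|
= 64 - 26
= 38

38


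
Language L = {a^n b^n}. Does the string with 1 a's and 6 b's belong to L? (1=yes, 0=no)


Language requires equal numbers of a's and b's
PDA pushes for each 'a', pops for each 'b'
Number of a's = 1
Number of b's = 6
1 != 6 -> Reject

0


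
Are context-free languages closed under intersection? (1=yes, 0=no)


CFL closure properties:
  Closed under: union, concatenation, Kleene star
  NOT closed under: intersection, complement
Operation 'intersection' is in not-closed list -> No (not closed)

0


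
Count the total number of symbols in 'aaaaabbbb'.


String: 'aaaaabbbb'
Counting characters:
  'a' appears 5 time(s)
  'b' appears 4 time(s)
Total length = 5 + 4 = 9

9


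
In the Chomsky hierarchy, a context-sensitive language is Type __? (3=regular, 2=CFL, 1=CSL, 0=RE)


Chomsky hierarchy levels:
  Type 3: Regular (DFA/NFA/regex)
  Type 2: Context-free (PDA)
  Type 1: Context-sensitive
  Type 0: Recursively enumerable (TM)
'context-sensitive' corresponds to Type 1

1


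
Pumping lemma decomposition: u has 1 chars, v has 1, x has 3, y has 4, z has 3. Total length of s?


|s| = |u| + |v| + |x| + |y| + |z|
= 1 + 1 + 3 + 4 + 3
= 2 + 3 + 7
= 5 + 7
= 12

12


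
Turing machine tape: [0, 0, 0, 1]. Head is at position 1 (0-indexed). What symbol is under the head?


Tape: [0, 0, 0, 1]
Positions: 0 1 2 3
Values:    0 0 0 1
Head at position 1
tape[1] = 0

0


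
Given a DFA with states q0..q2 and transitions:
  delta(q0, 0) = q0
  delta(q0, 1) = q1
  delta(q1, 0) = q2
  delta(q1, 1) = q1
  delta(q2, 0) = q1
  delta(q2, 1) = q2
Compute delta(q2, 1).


Looking up transition function:
delta(q2, 1) in the table
Row: q2, Column: 1
Result: q2

q2


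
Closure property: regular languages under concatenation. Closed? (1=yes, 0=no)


Regular languages are closed under:
- Union (DFA product construction)
- Intersection (DFA product construction)
- Complement (swap accept/reject states)
- Concatenation (NFA construction)
- Kleene star (NFA construction)
concatenation is in this list
Therefore: closed

1


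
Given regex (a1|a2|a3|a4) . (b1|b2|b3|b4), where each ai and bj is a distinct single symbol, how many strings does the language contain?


First group: 4 alternatives
Second group: 4 alternatives
Concatenation: each choice from group 1 pairs with each from group 2
Total = 4 x 4 = 16

16


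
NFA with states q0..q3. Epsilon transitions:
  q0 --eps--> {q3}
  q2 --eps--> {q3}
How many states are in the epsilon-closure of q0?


Starting from q0
Initialize closure = {q0}
Follow epsilon from q0 -> add q3
Final closure: {q0, q3}
Size = 2

2


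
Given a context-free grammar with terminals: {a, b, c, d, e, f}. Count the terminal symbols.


Terminal symbols: a, b, c, d, e, f
Counting each: a (#1), b (#2), c (#3), d (#4), e (#5), f (#6)
Total = 6

6


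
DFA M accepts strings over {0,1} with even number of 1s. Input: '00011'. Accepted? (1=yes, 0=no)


DFA has 2 states: q_even (start, accept=yes) and q_odd
Processing string '00011' character by character:
  Position 0: read '0', 1-count=0 -> q_even (no change)
  Position 1: read '0', 1-count=0 -> q_even (no change)
  Position 2: read '0', 1-count=0 -> q_even (no change)
  Position 3: read '1', 1-count=1 -> q_odd
  Position 4: read '1', 1-count=2 -> q_even
Final state: q_even, total 1s = 2 (even); the DFA requires an even count -> accept

1


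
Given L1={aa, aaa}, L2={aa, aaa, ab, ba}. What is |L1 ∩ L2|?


L1 = {aa, aaa}
L2 = {aa, aaa, ab, ba}
Checking each string in L1 against L2:
  'aa': in L2? Yes
  'aaa': in L2? Yes
Intersection = {aa, aaa}
|L1 ∩ L2| = 2

2


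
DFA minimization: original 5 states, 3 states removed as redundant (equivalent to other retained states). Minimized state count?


Original DFA: 5 states
Redundant states removed: 3
Minimized states = original - removed
= 5 - 3
= 2

2


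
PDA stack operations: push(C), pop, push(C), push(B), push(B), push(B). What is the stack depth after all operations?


Tracing stack operations:
  push(C) -> stack = [C], depth=1
  pop -> removed C, stack = [], depth=0
  push(C) -> stack = [C], depth=1
  push(B) -> stack = [C,B], depth=2
  push(B) -> stack = [C,B,B], depth=3
  push(B) -> stack = [C,B,B,B], depth=4
Final depth = 4

4


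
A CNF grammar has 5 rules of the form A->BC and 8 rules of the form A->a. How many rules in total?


CNF allows two rule forms:
  A -> BC (binary): 5 rules
  A -> a (terminal): 8 rules
Total = 5 + 8 = 13

13


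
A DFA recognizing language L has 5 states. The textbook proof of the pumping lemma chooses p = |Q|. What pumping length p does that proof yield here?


Pumping lemma for regular languages (standard proof):
Take p = |Q|, the number of DFA states.
Any string of length >= |Q| passes through |Q|+1 states while reading its first |Q| symbols,
so by pigeonhole some state repeats, giving the loop that can be pumped.
Here |Q| = 5
Therefore the proof uses p = 5

5


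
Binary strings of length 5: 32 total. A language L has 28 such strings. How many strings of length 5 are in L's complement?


Alphabet: {0,1}
String length: 5
Total strings of length 5 = 2^5 = 32
Strings in L = 28
Complement = total - |L|
= 32 - 28
= 4

4


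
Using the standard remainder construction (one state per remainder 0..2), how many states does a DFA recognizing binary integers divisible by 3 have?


Divisibility by 3 is tracked via the remainder mod 3: 0, 1, ..., 2
The construction assigns one state to each remainder
Number of remainders = 3

3


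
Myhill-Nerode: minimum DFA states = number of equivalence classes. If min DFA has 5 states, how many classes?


Myhill-Nerode theorem:
Number of equivalence classes = number of states in minimal DFA
Minimal DFA states = 5
Therefore equivalence classes = 5

5


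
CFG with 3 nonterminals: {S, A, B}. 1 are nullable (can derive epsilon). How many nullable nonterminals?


Nonterminals: {S, A, B}
A nonterminal is nullable if it can derive epsilon
Counting nullable nonterminals: 1
Total nullable = 1

1


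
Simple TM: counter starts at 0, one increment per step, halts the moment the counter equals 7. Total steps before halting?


Counter starts at 0. Counting sequence:
  Step 1: counter = 1
  Step 2: counter = 2
  Step 3: counter = 3
  Step 4: counter = 4
  Step 5: counter = 5
  Step 6: counter = 6
  Step 7: counter = 7
Counter reached 7 -> halt
Total steps = 7

7


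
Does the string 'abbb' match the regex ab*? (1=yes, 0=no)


Pattern: ab*
String: 'abbb'
Pattern requires: exactly one 'a' followed by zero or more 'b's
First char is 'a' -> OK
Rest 'bbb': all b's? Yes
Result: 1

1


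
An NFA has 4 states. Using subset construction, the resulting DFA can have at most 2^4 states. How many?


NFA has 4 states
Subset construction: each DFA state = subset of NFA states
Maximum subsets = 2^4
2^4 = 16

16


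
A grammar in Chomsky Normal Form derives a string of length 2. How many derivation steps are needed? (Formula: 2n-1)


Chomsky Normal Form derivation:
String length n = 2
Each step either:
  - Splits a nonterminal into two (n-1 such steps)
  - Converts a nonterminal to terminal (n such steps)
Total = (n-1) + n = 2n - 1
= 2(2) - 1
= 4 - 1
= 3

3


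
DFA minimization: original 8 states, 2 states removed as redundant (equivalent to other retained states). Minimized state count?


Original DFA: 8 states
Redundant states removed: 2
Minimized states = original - removed
= 8 - 2
= 6

6


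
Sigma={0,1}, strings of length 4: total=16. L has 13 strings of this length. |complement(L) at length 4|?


Alphabet: {0,1}
String length: 4
Total strings of length 4 = 2^4 = 16
Strings in L = 13
Complement = total - |L|
= 16 - 13
= 3

3


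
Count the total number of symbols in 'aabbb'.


String: 'aabbb'
Counting characters:
  'a' appears 2 time(s)
  'b' appears 3 time(s)
Total length = 2 + 3 = 5

5


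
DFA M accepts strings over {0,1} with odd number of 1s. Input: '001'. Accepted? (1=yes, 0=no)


DFA has 2 states: q_even (start, accept=no) and q_odd
Processing string '001' character by character:
  Position 0: read '0', 1-count=0 -> q_even (no change)
  Position 1: read '0', 1-count=0 -> q_even (no change)
  Position 2: read '1', 1-count=1 -> q_odd
Final state: q_odd, total 1s = 1 (odd); the DFA requires an odd count -> accept

1


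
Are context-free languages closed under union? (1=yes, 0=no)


CFL closure properties:
  Closed under: union, concatenation, Kleene star
  NOT closed under: intersection, complement
Operation 'union' is in closed list -> Yes (closed)

1


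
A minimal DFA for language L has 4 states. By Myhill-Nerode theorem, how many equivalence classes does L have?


Myhill-Nerode theorem:
Number of equivalence classes = number of states in minimal DFA
Minimal DFA states = 4
Therefore equivalence classes = 4

4


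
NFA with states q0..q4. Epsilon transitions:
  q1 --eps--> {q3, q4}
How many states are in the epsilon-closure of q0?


Starting from q0
Initialize closure = {q0}
q0 has no outgoing epsilon transitions -> nothing to add
Final closure: {q0}
Size = 1

1


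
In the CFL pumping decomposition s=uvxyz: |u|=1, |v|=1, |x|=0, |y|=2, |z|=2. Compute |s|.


|s| = |u| + |v| + |x| + |y| + |z|
= 1 + 1 + 0 + 2 + 2
= 2 + 0 + 4
= 2 + 4
= 6

6


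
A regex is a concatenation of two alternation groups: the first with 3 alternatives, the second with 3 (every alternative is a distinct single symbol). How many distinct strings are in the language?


First group: 3 alternatives
Second group: 3 alternatives
Concatenation: each choice from group 1 pairs with each from group 2
Total = 3 x 3 = 9

9


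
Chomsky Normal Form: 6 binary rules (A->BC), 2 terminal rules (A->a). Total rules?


CNF allows two rule forms:
  A -> BC (binary): 6 rules
  A -> a (terminal): 2 rules
Total = 6 + 2 = 8

8


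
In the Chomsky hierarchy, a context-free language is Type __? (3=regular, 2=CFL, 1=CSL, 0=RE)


Chomsky hierarchy levels:
  Type 3: Regular (DFA/NFA/regex)
  Type 2: Context-free (PDA)
  Type 1: Context-sensitive
  Type 0: Recursively enumerable (TM)
'context-free' corresponds to Type 2

2


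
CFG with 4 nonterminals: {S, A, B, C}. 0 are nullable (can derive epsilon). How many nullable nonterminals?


Nonterminals: {S, A, B, C}
A nonterminal is nullable if it can derive epsilon
Counting nullable nonterminals: 0
Total nullable = 0

0


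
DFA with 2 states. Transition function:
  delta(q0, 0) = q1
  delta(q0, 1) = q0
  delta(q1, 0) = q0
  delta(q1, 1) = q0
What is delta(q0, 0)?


Looking up transition function:
delta(q0, 0) in the table
Row: q0, Column: 0
Result: q1

q1


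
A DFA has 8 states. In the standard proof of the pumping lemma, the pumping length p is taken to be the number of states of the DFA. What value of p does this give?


Pumping lemma for regular languages (standard proof):
Take p = |Q|, the number of DFA states.
Any string of length >= |Q| passes through |Q|+1 states while reading its first |Q| symbols,
so by pigeonhole some state repeats, giving the loop that can be pumped.
Here |Q| = 8
Therefore the proof uses p = 8

8


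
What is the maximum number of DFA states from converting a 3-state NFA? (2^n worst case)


NFA has 3 states
Subset construction: each DFA state = subset of NFA states
Maximum subsets = 2^3
2^3 = 8

8


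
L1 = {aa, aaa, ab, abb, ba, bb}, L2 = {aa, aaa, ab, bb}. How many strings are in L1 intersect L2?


L1 = {aa, aaa, ab, abb, ba, bb}
L2 = {aa, aaa, ab, bb}
Checking each string in L1 against L2:
  'aa': in L2? Yes
  'aaa': in L2? Yes
  'ab': in L2? Yes
  'abb': in L2? No
  'ba': in L2? No
  'bb': in L2? Yes
Intersection = {aa, aaa, ab, bb}
|L1 ∩ L2| = 4

4


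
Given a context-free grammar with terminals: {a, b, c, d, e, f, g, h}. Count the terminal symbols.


Terminal symbols: a, b, c, d, e, f, g, h
Counting each: a (#1), b (#2), c (#3), d (#4), e (#5), f (#6), g (#7), h (#8)
Total = 8

8


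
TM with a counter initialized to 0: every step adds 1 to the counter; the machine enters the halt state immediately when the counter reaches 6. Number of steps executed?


Counter starts at 0. Counting sequence:
  Step 1: counter = 1
  Step 2: counter = 2
  Step 3: counter = 3
  Step 4: counter = 4
  Step 5: counter = 5
  Step 6: counter = 6
Counter reached 6 -> halt
Total steps = 6

6


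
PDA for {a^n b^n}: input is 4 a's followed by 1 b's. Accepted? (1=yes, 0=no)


Language requires equal numbers of a's and b's
PDA pushes for each 'a', pops for each 'b'
Number of a's = 4
Number of b's = 1
4 != 1 -> Reject

0


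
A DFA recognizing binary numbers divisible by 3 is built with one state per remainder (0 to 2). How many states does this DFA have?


Divisibility by 3 is tracked via the remainder mod 3: 0, 1, ..., 2
The construction assigns one state to each remainder
Number of remainders = 3

3


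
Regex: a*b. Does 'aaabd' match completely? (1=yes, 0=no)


Pattern: a*b
String: 'aaabd'
Pattern requires: zero or more 'a's followed by exactly one 'b'
Found 3 leading 'a's
Remaining: 'bd'
Remaining is not 'b' -> no match
Result: 0

0


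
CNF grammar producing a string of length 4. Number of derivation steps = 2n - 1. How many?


Chomsky Normal Form derivation:
String length n = 4
Each step either:
  - Splits a nonterminal into two (n-1 such steps)
  - Converts a nonterminal to terminal (n such steps)
Total = (n-1) + n = 2n - 1
= 2(4) - 1
= 8 - 1
= 7

7


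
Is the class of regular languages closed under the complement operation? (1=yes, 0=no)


Regular languages are closed under:
- Union (DFA product construction)
- Intersection (DFA product construction)
- Complement (swap accept/reject states)
- Concatenation (NFA construction)
- Kleene star (NFA construction)
complement is in this list
Therefore: closed

1


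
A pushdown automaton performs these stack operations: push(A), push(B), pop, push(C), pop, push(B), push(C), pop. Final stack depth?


Tracing stack operations:
  push(A) -> stack = [A], depth=1
  push(B) -> stack = [A,B], depth=2
  pop -> removed B, stack = [A], depth=1
  push(C) -> stack = [A,C], depth=2
  pop -> removed C, stack = [A], depth=1
  push(B) -> stack = [A,B], depth=2
  push(C) -> stack = [A,B,C], depth=3
  pop -> removed C, stack = [A,B], depth=2
Final depth = 2

2


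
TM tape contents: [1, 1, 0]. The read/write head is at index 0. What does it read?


Tape: [1, 1, 0]
Positions: 0 1 2
Values:    1 1 0
Head at position 0
tape[0] = 1

1


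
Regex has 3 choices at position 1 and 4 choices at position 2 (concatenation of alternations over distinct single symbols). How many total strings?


First group: 3 alternatives
Second group: 4 alternatives
Concatenation: each choice from group 1 pairs with each from group 2
Total = 3 x 4 = 12

12


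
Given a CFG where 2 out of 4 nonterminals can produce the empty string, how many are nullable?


Nonterminals: {S, A, B, C}
A nonterminal is nullable if it can derive epsilon
Counting nullable nonterminals: 2
Total nullable = 2

2


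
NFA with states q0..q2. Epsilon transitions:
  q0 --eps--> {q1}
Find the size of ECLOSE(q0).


Starting from q0
Initialize closure = {q0}
Follow epsilon from q0 -> add q1
Final closure: {q0, q1}
Size = 2

2


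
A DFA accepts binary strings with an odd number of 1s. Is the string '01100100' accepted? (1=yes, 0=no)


DFA has 2 states: q_even (start, accept=no) and q_odd
Processing string '01100100' character by character:
  Position 0: read '0', 1-count=0 -> q_even (no change)
  Position 1: read '1', 1-count=1 -> q_odd
  Position 2: read '1', 1-count=2 -> q_even
  Position 3: read '0', 1-count=2 -> q_even (no change)
  Position 4: read '0', 1-count=2 -> q_even (no change)
  Position 5: read '1', 1-count=3 -> q_odd
  Position 6: read '0', 1-count=3 -> q_odd (no change)
  Position 7: read '0', 1-count=3 -> q_odd (no change)
Final state: q_odd, total 1s = 3 (odd); the DFA requires an odd count -> accept

1


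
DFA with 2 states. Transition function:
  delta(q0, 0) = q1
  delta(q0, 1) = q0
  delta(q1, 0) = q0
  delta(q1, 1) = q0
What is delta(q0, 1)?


Looking up transition function:
delta(q0, 1) in the table
Row: q0, Column: 1
Result: q0

q0


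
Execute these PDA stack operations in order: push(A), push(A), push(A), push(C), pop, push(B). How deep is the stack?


Tracing stack operations:
  push(A) -> stack = [A], depth=1
  push(A) -> stack = [A,A], depth=2
  push(A) -> stack = [A,A,A], depth=3
  push(C) -> stack = [A,A,A,C], depth=4
  pop -> removed C, stack = [A,A,A], depth=3
  push(B) -> stack = [A,A,A,B], depth=4
Final depth = 4

4


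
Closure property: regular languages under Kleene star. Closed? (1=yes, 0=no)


Regular languages are closed under:
- Union (DFA product construction)
- Intersection (DFA product construction)
- Complement (swap accept/reject states)
- Concatenation (NFA construction)
- Kleene star (NFA construction)
Kleene star is in this list
Therefore: closed

1


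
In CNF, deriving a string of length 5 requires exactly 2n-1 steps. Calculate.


Chomsky Normal Form derivation:
String length n = 5
Each step either:
  - Splits a nonterminal into two (n-1 such steps)
  - Converts a nonterminal to terminal (n such steps)
Total = (n-1) + n = 2n - 1
= 2(5) - 1
= 10 - 1
= 9

9


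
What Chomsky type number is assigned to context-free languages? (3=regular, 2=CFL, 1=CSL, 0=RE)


Chomsky hierarchy levels:
  Type 3: Regular (DFA/NFA/regex)
  Type 2: Context-free (PDA)
  Type 1: Context-sensitive
  Type 0: Recursively enumerable (TM)
'context-free' corresponds to Type 2

2


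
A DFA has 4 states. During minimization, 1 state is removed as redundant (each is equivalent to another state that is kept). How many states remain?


Original DFA: 4 states
Redundant states removed: 1
Minimized states = original - removed
= 4 - 1
= 3

3


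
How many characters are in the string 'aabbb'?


String: 'aabbb'
Counting characters:
  'a' appears 2 time(s)
  'b' appears 3 time(s)
Total length = 2 + 3 = 5

5


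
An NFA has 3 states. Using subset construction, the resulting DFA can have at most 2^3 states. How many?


NFA has 3 states
Subset construction: each DFA state = subset of NFA states
Maximum subsets = 2^3
2^3 = 8

8


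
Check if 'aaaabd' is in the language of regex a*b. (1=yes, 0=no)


Pattern: a*b
String: 'aaaabd'
Pattern requires: zero or more 'a's followed by exactly one 'b'
Found 4 leading 'a's
Remaining: 'bd'
Remaining is not 'b' -> no match
Result: 0

0


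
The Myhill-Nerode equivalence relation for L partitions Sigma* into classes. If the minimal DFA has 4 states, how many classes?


Myhill-Nerode theorem:
Number of equivalence classes = number of states in minimal DFA
Minimal DFA states = 4
Therefore equivalence classes = 4

4


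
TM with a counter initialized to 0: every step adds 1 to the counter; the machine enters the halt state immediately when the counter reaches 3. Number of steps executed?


Counter starts at 0. Counting sequence:
  Step 1: counter = 1
  Step 2: counter = 2
  Step 3: counter = 3
Counter reached 3 -> halt
Total steps = 3

3


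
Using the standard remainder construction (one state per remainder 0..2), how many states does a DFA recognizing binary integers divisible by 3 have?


Divisibility by 3 is tracked via the remainder mod 3: 0, 1, ..., 2
The construction assigns one state to each remainder
Number of remainders = 3

3


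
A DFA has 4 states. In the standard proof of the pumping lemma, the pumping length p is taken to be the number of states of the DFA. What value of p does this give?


Pumping lemma for regular languages (standard proof):
Take p = |Q|, the number of DFA states.
Any string of length >= |Q| passes through |Q|+1 states while reading its first |Q| symbols,
so by pigeonhole some state repeats, giving the loop that can be pumped.
Here |Q| = 4
Therefore the proof uses p = 4

4


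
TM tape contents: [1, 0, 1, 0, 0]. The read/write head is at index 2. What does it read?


Tape: [1, 0, 1, 0, 0]
Positions: 0 1 2 3 4
Values:    1 0 1 0 0
Head at position 2
tape[2] = 1

1


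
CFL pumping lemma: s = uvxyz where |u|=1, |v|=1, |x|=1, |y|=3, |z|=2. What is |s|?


|s| = |u| + |v| + |x| + |y| + |z|
= 1 + 1 + 1 + 3 + 2
= 2 + 1 + 5
= 3 + 5
= 8

8


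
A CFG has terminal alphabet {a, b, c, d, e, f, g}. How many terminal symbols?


Terminal symbols: a, b, c, d, e, f, g
Counting each: a (#1), b (#2), c (#3), d (#4), e (#5), f (#6), g (#7)
Total = 7

7


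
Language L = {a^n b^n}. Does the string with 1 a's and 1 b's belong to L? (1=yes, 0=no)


Language requires equal numbers of a's and b's
PDA pushes for each 'a', pops for each 'b'
Number of a's = 1
Number of b's = 1
1 == 1 -> Accept

1


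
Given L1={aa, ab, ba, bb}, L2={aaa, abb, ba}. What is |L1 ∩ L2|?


L1 = {aa, ab, ba, bb}
L2 = {aaa, abb, ba}
Checking each string in L1 against L2:
  'aa': in L2? No
  'ab': in L2? No
  'ba': in L2? Yes
  'bb': in L2? No
Intersection = {ba}
|L1 ∩ L2| = 1

1


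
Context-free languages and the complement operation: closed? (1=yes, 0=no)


CFL closure properties:
  Closed under: union, concatenation, Kleene star
  NOT closed under: intersection, complement
Operation 'complement' is in not-closed list -> No (not closed)

0


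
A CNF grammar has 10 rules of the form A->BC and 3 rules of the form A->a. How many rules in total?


CNF allows two rule forms:
  A -> BC (binary): 10 rules
  A -> a (terminal): 3 rules
Total = 10 + 3 = 13

13


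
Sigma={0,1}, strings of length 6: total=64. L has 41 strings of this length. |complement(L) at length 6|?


Alphabet: {0,1}
String length: 6
Total strings of length 6 = 2^6 = 64
Strings in L = 41
Complement = total - |L|
= 64 - 41
= 23

23


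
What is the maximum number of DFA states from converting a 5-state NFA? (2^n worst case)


NFA has 5 states
Subset construction: each DFA state = subset of NFA states
Maximum subsets = 2^5
2^5 = 32

32


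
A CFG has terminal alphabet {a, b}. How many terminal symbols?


Terminal symbols: a, b
Counting each: a (#1), b (#2)
Total = 2

2


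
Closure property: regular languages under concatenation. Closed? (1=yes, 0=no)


Regular languages are closed under:
- Union (DFA product construction)
- Intersection (DFA product construction)
- Complement (swap accept/reject states)
- Concatenation (NFA construction)
- Kleene star (NFA construction)
concatenation is in this list
Therefore: closed

1


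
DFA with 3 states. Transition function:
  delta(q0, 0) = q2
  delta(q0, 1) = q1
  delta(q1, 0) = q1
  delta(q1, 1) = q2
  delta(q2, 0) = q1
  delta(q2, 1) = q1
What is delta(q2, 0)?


Looking up transition function:
delta(q2, 0) in the table
Row: q2, Column: 0
Result: q1

q1


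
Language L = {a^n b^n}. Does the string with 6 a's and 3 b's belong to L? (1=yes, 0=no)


Language requires equal numbers of a's and b's
PDA pushes for each 'a', pops for each 'b'
Number of a's = 6
Number of b's = 3
6 != 3 -> Reject

0


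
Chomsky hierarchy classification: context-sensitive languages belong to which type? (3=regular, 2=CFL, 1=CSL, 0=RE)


Chomsky hierarchy levels:
  Type 3: Regular (DFA/NFA/regex)
  Type 2: Context-free (PDA)
  Type 1: Context-sensitive
  Type 0: Recursively enumerable (TM)
'context-sensitive' corresponds to Type 1

1


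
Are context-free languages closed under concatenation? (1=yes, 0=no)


CFL closure properties:
  Closed under: union, concatenation, Kleene star
  NOT closed under: intersection, complement
Operation 'concatenation' is in closed list -> Yes (closed)

1


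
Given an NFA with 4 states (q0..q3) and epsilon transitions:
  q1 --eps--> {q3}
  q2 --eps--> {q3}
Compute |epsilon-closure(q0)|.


Starting from q0
Initialize closure = {q0}
q0 has no outgoing epsilon transitions -> nothing to add
Final closure: {q0}
Size = 1

1


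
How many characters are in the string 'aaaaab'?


String: 'aaaaab'
Counting characters:
  'a' appears 5 time(s)
  'b' appears 1 time(s)
Total length = 5 + 1 = 6

6


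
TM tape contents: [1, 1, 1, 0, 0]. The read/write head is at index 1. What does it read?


Tape: [1, 1, 1, 0, 0]
Positions: 0 1 2 3 4
Values:    1 1 1 0 0
Head at position 1
tape[1] = 1

1


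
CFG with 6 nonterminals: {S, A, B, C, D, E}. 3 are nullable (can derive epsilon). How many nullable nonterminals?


Nonterminals: {S, A, B, C, D, E}
A nonterminal is nullable if it can derive epsilon
Counting nullable nonterminals: 3
Total nullable = 3

3


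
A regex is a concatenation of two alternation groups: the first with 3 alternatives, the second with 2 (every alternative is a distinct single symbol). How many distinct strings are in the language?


First group: 3 alternatives
Second group: 2 alternatives
Concatenation: each choice from group 1 pairs with each from group 2
Total = 3 x 2 = 6

6


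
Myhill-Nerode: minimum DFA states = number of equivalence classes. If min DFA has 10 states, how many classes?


Myhill-Nerode theorem:
Number of equivalence classes = number of states in minimal DFA
Minimal DFA states = 10
Therefore equivalence classes = 10

10


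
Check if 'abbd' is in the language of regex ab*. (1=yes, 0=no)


Pattern: ab*
String: 'abbd'
Pattern requires: exactly one 'a' followed by zero or more 'b's
First char is 'a' -> OK
Rest 'bbd': all b's? No
Result: 0

0


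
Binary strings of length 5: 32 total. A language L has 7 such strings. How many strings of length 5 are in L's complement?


Alphabet: {0,1}
String length: 5
Total strings of length 5 = 2^5 = 32
Strings in L = 7
Complement = total - |L|
= 32 - 7
= 25

25


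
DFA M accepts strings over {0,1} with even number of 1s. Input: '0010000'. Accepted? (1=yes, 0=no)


DFA has 2 states: q_even (start, accept=yes) and q_odd
Processing string '0010000' character by character:
  Position 0: read '0', 1-count=0 -> q_even (no change)
  Position 1: read '0', 1-count=0 -> q_even (no change)
  Position 2: read '1', 1-count=1 -> q_odd
  Position 3: read '0', 1-count=1 -> q_odd (no change)
  Position 4: read '0', 1-count=1 -> q_odd (no change)
  Position 5: read '0', 1-count=1 -> q_odd (no change)
  Position 6: read '0', 1-count=1 -> q_odd (no change)
Final state: q_odd, total 1s = 1 (odd); the DFA requires an even count -> reject

0
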